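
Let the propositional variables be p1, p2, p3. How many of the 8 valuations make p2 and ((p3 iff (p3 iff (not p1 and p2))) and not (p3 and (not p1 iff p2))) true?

Initial set: {(p2 and ((p3 iff (p3 iff (not p1 and p2))) and not (p3 and (not p1 iff p2))))}.
(p2 and ((p3 iff (p3 iff (not p1 and p2))) and not (p3 and (not p1 iff p2)))): α-rule — add p2, ((p3 iff (p3 iff (not p1 and p2))) and not (p3 and (not p1 iff p2))).
((p3 iff (p3 iff (not p1 and p2))) and not (p3 and (not p1 iff p2))): α-rule — add (p3 iff (p3 iff (not p1 and p2))), not (p3 and (not p1 iff p2)).
(p3 iff (p3 iff (not p1 and p2))): β-rule — branch into p3, (p3 iff (not p1 and p2))  //  not p3, not (p3 iff (not p1 and p2)).
  branch 1 (add p3, (p3 iff (not p1 and p2))):
    not (p3 and (not p1 iff p2)): β-rule — branch into not p3  //  not (not p1 iff p2).
      branch 1.1 (add not p3):
        × closes — contains both p3 and not p3.
      branch 1.2 (add not (not p1 iff p2)):
        (p3 iff (not p1 and p2)): β-rule — branch into p3, (not p1 and p2)  //  not p3, not (not p1 and p2).
          branch 1.2.1 (add p3, (not p1 and p2)):
            (not p1 and p2): α-rule — add not p1, p2.
            not (not p1 iff p2): β-rule — branch into not p1, not p2  //  not not p1, p2.
              branch 1.2.1.1 (add not p1, not p2):
                × closes — contains both p2 and not p2.
              branch 1.2.1.2 (add not not p1, p2):
                × closes — contains both p1 and not p1.
          branch 1.2.2 (add not p3, not (not p1 and p2)):
            × closes — contains both p3 and not p3.
  branch 2 (add not p3, not (p3 iff (not p1 and p2))):
    not (p3 and (not p1 iff p2)): β-rule — branch into not p3  //  not (not p1 iff p2).
      branch 2.1 (add not p3):
        not (p3 iff (not p1 and p2)): β-rule — branch into p3, not (not p1 and p2)  //  not p3, (not p1 and p2).
          branch 2.1.1 (add p3, not (not p1 and p2)):
            × closes — contains both p3 and not p3.
          branch 2.1.2 (add not p3, (not p1 and p2)):
            (not p1 and p2): α-rule — add not p1, p2.
            ○ open, literals {p1=F, p2=T, p3=F}.
      branch 2.2 (add not (not p1 iff p2)):
        not (p3 iff (not p1 and p2)): β-rule — branch into p3, not (not p1 and p2)  //  not p3, (not p1 and p2).
          branch 2.2.1 (add p3, not (not p1 and p2)):
            × closes — contains both p3 and not p3.
          branch 2.2.2 (add not p3, (not p1 and p2)):
            (not p1 and p2): α-rule — add not p1, p2.
            not (not p1 iff p2): β-rule — branch into not p1, not p2  //  not not p1, p2.
              branch 2.2.2.1 (add not p1, not p2):
                × closes — contains both p2 and not p2.
              branch 2.2.2.2 (add not not p1, p2):
                × closes — contains both p1 and not p1.
8 branches closed, 1 open.
Each open branch fixes some atoms; the unmentioned ones are free. Counting distinct full assignments: branch {p1=F, p2=T, p3=F} (none free) contributes 1 new. Total: 1.

1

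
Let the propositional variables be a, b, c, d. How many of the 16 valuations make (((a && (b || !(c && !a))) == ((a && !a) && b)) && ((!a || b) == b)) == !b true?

4

Initial set: {((((a && (b || !(c && !a))) == ((a && !a) && b)) && ((!a || b) == b)) == !b)}.
((((a && (b || !(c && !a))) == ((a && !a) && b)) && ((!a || b) == b)) == !b): β-rule — branch into (((a && (b || !(c && !a))) == ((a && !a) && b)) && ((!a || b) == b)), !b  //  !(((a && (b || !(c && !a))) == ((a && !a) && b)) && ((!a || b) == b)), !!b.
  branch 1 (add (((a && (b || !(c && !a))) == ((a && !a) && b)) && ((!a || b) == b)), !b):
    (((a && (b || !(c && !a))) == ((a && !a) && b)) && ((!a || b) == b)): α-rule — add ((a && (b || !(c && !a))) == ((a && !a) && b)), ((!a || b) == b).
    ((a && (b || !(c && !a))) == ((a && !a) && b)): β-rule — branch into (a && (b || !(c && !a))), ((a && !a) && b)  //  !(a && (b || !(c && !a))), !((a && !a) && b).
      branch 1.1 (add (a && (b || !(c && !a))), ((a && !a) && b)):
        (a && (b || !(c && !a))): α-rule — add a, (b || !(c && !a)).
        ((a && !a) && b): α-rule — add (a && !a), b.
        × closes — contains both b and !b.
      branch 1.2 (add !(a && (b || !(c && !a))), !((a && !a) && b)):
        ((!a || b) == b): β-rule — branch into (!a || b), b  //  !(!a || b), !b.
          branch 1.2.1 (add (!a || b), b):
            × closes — contains both b and !b.
          branch 1.2.2 (add !(!a || b), !b):
            !(!a || b): α-rule — add !!a, !b.
            !(a && (b || !(c && !a))): β-rule — branch into !a  //  !(b || !(c && !a)).
              branch 1.2.2.1 (add !a):
                × closes — contains both a and !a.
              branch 1.2.2.2 (add !(b || !(c && !a))):
                !(b || !(c && !a)): α-rule — add !b, !!(c && !a).
                !!(c && !a): α-rule — add c, !a.
                × closes — contains both a and !a.
  branch 2 (add !(((a && (b || !(c && !a))) == ((a && !a) && b)) && ((!a || b) == b)), !!b):
    !(((a && (b || !(c && !a))) == ((a && !a) && b)) && ((!a || b) == b)): β-rule — branch into !((a && (b || !(c && !a))) == ((a && !a) && b))  //  !((!a || b) == b).
      branch 2.1 (add !((a && (b || !(c && !a))) == ((a && !a) && b))):
        !((a && (b || !(c && !a))) == ((a && !a) && b)): β-rule — branch into (a && (b || !(c && !a))), !((a && !a) && b)  //  !(a && (b || !(c && !a))), ((a && !a) && b).
          branch 2.1.1 (add (a && (b || !(c && !a))), !((a && !a) && b)):
            (a && (b || !(c && !a))): α-rule — add a, (b || !(c && !a)).
            !((a && !a) && b): β-rule — branch into !(a && !a)  //  !b.
              branch 2.1.1.1 (add !(a && !a)):
                (b || !(c && !a)): β-rule — branch into b  //  !(c && !a).
                  branch 2.1.1.1.1 (add b):
                    !(a && !a): β-rule — branch into !a  //  !!a.
                      branch 2.1.1.1.1.1 (add !a):
                        × closes — contains both a and !a.
                      branch 2.1.1.1.1.2 (add !!a):
                        ○ open, literals {a=true, b=true}.
                  branch 2.1.1.1.2 (add !(c && !a)):
                    !(a && !a): β-rule — branch into !a  //  !!a.
                      branch 2.1.1.1.2.1 (add !a):
                        × closes — contains both a and !a.
                      branch 2.1.1.1.2.2 (add !!a):
                        !(c && !a): β-rule — branch into !c  //  !!a.
                          branch 2.1.1.1.2.2.1 (add !c):
                            ○ open, literals {a=true, b=true, c=false}.
                          branch 2.1.1.1.2.2.2 (add !!a):
                            ○ open, literals {a=true, b=true}.
              branch 2.1.1.2 (add !b):
                × closes — contains both b and !b.
          branch 2.1.2 (add !(a && (b || !(c && !a))), ((a && !a) && b)):
            ((a && !a) && b): α-rule — add (a && !a), b.
            (a && !a): α-rule — add a, !a.
            × closes — contains both a and !a.
      branch 2.2 (add !((!a || b) == b)):
        !((!a || b) == b): β-rule — branch into (!a || b), !b  //  !(!a || b), b.
          branch 2.2.1 (add (!a || b), !b):
            × closes — contains both b and !b.
          branch 2.2.2 (add !(!a || b), b):
            !(!a || b): α-rule — add !!a, !b.
            × closes — contains both b and !b.
10 branches closed, 3 open.
Each open branch fixes some atoms; the unmentioned ones are free. Counting distinct full assignments: branch {a=true, b=true} (c, d) contributes 4 new; branch {a=true, b=true, c=false} (d) contributes 0 new; branch {a=true, b=true} (c, d) contributes 0 new. Total: 4.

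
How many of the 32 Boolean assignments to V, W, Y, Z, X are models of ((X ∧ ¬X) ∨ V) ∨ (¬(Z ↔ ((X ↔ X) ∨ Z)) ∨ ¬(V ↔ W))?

28

Initial set: {(((X ∧ ¬X) ∨ V) ∨ (¬(Z ↔ ((X ↔ X) ∨ Z)) ∨ ¬(V ↔ W)))}.
(((X ∧ ¬X) ∨ V) ∨ (¬(Z ↔ ((X ↔ X) ∨ Z)) ∨ ¬(V ↔ W))): β-rule — branch into ((X ∧ ¬X) ∨ V)  //  (¬(Z ↔ ((X ↔ X) ∨ Z)) ∨ ¬(V ↔ W)).
  branch 1 (add ((X ∧ ¬X) ∨ V)):
    ((X ∧ ¬X) ∨ V): β-rule — branch into (X ∧ ¬X)  //  V.
      branch 1.1 (add (X ∧ ¬X)):
        (X ∧ ¬X): α-rule — add X, ¬X.
        × closes — contains both X and ¬X.
      branch 1.2 (add V):
        ○ open, literals {V=true}.
  branch 2 (add (¬(Z ↔ ((X ↔ X) ∨ Z)) ∨ ¬(V ↔ W))):
    (¬(Z ↔ ((X ↔ X) ∨ Z)) ∨ ¬(V ↔ W)): β-rule — branch into ¬(Z ↔ ((X ↔ X) ∨ Z))  //  ¬(V ↔ W).
      branch 2.1 (add ¬(Z ↔ ((X ↔ X) ∨ Z))):
        ¬(Z ↔ ((X ↔ X) ∨ Z)): β-rule — branch into Z, ¬((X ↔ X) ∨ Z)  //  ¬Z, ((X ↔ X) ∨ Z).
          branch 2.1.1 (add Z, ¬((X ↔ X) ∨ Z)):
            ¬((X ↔ X) ∨ Z): α-rule — add ¬(X ↔ X), ¬Z.
            × closes — contains both Z and ¬Z.
          branch 2.1.2 (add ¬Z, ((X ↔ X) ∨ Z)):
            ((X ↔ X) ∨ Z): β-rule — branch into (X ↔ X)  //  Z.
              branch 2.1.2.1 (add (X ↔ X)):
                (X ↔ X): β-rule — branch into X, X  //  ¬X, ¬X.
                  branch 2.1.2.1.1 (add X, X):
                    ○ open, literals {X=true, Z=false}.
                  branch 2.1.2.1.2 (add ¬X, ¬X):
                    ○ open, literals {X=false, Z=false}.
              branch 2.1.2.2 (add Z):
                × closes — contains both Z and ¬Z.
      branch 2.2 (add ¬(V ↔ W)):
        ¬(V ↔ W): β-rule — branch into V, ¬W  //  ¬V, W.
          branch 2.2.1 (add V, ¬W):
            ○ open, literals {V=true, W=false}.
          branch 2.2.2 (add ¬V, W):
            ○ open, literals {V=false, W=true}.
3 branches closed, 5 open.
Each open branch fixes some atoms; the unmentioned ones are free. Counting distinct full assignments: branch {V=true} (W, Y, Z, X) contributes 16 new; branch {X=true, Z=false} (V, W, Y) contributes 4 new; branch {X=false, Z=false} (V, W, Y) contributes 4 new; branch {V=true, W=false} (Y, Z, X) contributes 0 new; branch {V=false, W=true} (Y, Z, X) contributes 4 new. Total: 28.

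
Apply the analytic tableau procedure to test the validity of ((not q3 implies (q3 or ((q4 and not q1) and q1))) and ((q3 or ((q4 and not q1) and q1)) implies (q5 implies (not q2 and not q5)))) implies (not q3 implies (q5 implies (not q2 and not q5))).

Valid

Assume the negation and expand:
Initial set: {not (((not q3 implies (q3 or ((q4 and not q1) and q1))) and ((q3 or ((q4 and not q1) and q1)) implies (q5 implies (not q2 and not q5)))) implies (not q3 implies (q5 implies (not q2 and not q5))))}.
not (((not q3 implies (q3 or ((q4 and not q1) and q1))) and ((q3 or ((q4 and not q1) and q1)) implies (q5 implies (not q2 and not q5)))) implies (not q3 implies (q5 implies (not q2 and not q5)))): α-rule — add ((not q3 implies (q3 or ((q4 and not q1) and q1))) and ((q3 or ((q4 and not q1) and q1)) implies (q5 implies (not q2 and not q5)))), not (not q3 implies (q5 implies (not q2 and not q5))).
((not q3 implies (q3 or ((q4 and not q1) and q1))) and ((q3 or ((q4 and not q1) and q1)) implies (q5 implies (not q2 and not q5)))): α-rule — add (not q3 implies (q3 or ((q4 and not q1) and q1))), ((q3 or ((q4 and not q1) and q1)) implies (q5 implies (not q2 and not q5))).
not (not q3 implies (q5 implies (not q2 and not q5))): α-rule — add not q3, not (q5 implies (not q2 and not q5)).
not (q5 implies (not q2 and not q5)): α-rule — add q5, not (not q2 and not q5).
(not q3 implies (q3 or ((q4 and not q1) and q1))): β-rule — branch into not not q3  //  (q3 or ((q4 and not q1) and q1)).
  branch 1 (add not not q3):
    × closes — contains both q3 and not q3.
  branch 2 (add (q3 or ((q4 and not q1) and q1))):
    ((q3 or ((q4 and not q1) and q1)) implies (q5 implies (not q2 and not q5))): β-rule — branch into not (q3 or ((q4 and not q1) and q1))  //  (q5 implies (not q2 and not q5)).
      branch 2.1 (add not (q3 or ((q4 and not q1) and q1))):
        not (q3 or ((q4 and not q1) and q1)): α-rule — add not q3, not ((q4 and not q1) and q1).
        not (not q2 and not q5): β-rule — branch into not not q2  //  not not q5.
          branch 2.1.1 (add not not q2):
            (q3 or ((q4 and not q1) and q1)): β-rule — branch into q3  //  ((q4 and not q1) and q1).
              branch 2.1.1.1 (add q3):
                × closes — contains both q3 and not q3.
              branch 2.1.1.2 (add ((q4 and not q1) and q1)):
                ((q4 and not q1) and q1): α-rule — add (q4 and not q1), q1.
                (q4 and not q1): α-rule — add q4, not q1.
                × closes — contains both q1 and not q1.
          branch 2.1.2 (add not not q5):
            (q3 or ((q4 and not q1) and q1)): β-rule — branch into q3  //  ((q4 and not q1) and q1).
              branch 2.1.2.1 (add q3):
                × closes — contains both q3 and not q3.
              branch 2.1.2.2 (add ((q4 and not q1) and q1)):
                ((q4 and not q1) and q1): α-rule — add (q4 and not q1), q1.
                (q4 and not q1): α-rule — add q4, not q1.
                × closes — contains both q1 and not q1.
      branch 2.2 (add (q5 implies (not q2 and not q5))):
        not (not q2 and not q5): β-rule — branch into not not q2  //  not not q5.
          branch 2.2.1 (add not not q2):
            (q3 or ((q4 and not q1) and q1)): β-rule — branch into q3  //  ((q4 and not q1) and q1).
              branch 2.2.1.1 (add q3):
                × closes — contains both q3 and not q3.
              branch 2.2.1.2 (add ((q4 and not q1) and q1)):
                ((q4 and not q1) and q1): α-rule — add (q4 and not q1), q1.
                (q4 and not q1): α-rule — add q4, not q1.
                × closes — contains both q1 and not q1.
          branch 2.2.2 (add not not q5):
            (q3 or ((q4 and not q1) and q1)): β-rule — branch into q3  //  ((q4 and not q1) and q1).
              branch 2.2.2.1 (add q3):
                × closes — contains both q3 and not q3.
              branch 2.2.2.2 (add ((q4 and not q1) and q1)):
                ((q4 and not q1) and q1): α-rule — add (q4 and not q1), q1.
                (q4 and not q1): α-rule — add q4, not q1.
                × closes — contains both q1 and not q1.
All 9 branches close.
Every branch closed, so the negation is unsatisfiable and the formula is valid.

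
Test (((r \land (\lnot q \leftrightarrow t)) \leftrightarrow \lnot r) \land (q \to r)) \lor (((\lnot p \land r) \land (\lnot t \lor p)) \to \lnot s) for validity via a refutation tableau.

Not valid

Assume the negation and expand:
Initial set: {\lnot ((((r \land (\lnot q \leftrightarrow t)) \leftrightarrow \lnot r) \land (q \to r)) \lor (((\lnot p \land r) \land (\lnot t \lor p)) \to \lnot s))}.
\lnot ((((r \land (\lnot q \leftrightarrow t)) \leftrightarrow \lnot r) \land (q \to r)) \lor (((\lnot p \land r) \land (\lnot t \lor p)) \to \lnot s)): α-rule — add \lnot (((r \land (\lnot q \leftrightarrow t)) \leftrightarrow \lnot r) \land (q \to r)), \lnot (((\lnot p \land r) \land (\lnot t \lor p)) \to \lnot s).
\lnot (((\lnot p \land r) \land (\lnot t \lor p)) \to \lnot s): α-rule — add ((\lnot p \land r) \land (\lnot t \lor p)), \lnot \lnot s.
((\lnot p \land r) \land (\lnot t \lor p)): α-rule — add (\lnot p \land r), (\lnot t \lor p).
(\lnot p \land r): α-rule — add \lnot p, r.
\lnot (((r \land (\lnot q \leftrightarrow t)) \leftrightarrow \lnot r) \land (q \to r)): β-rule — branch into \lnot ((r \land (\lnot q \leftrightarrow t)) \leftrightarrow \lnot r)  //  \lnot (q \to r).
  branch 1 (add \lnot ((r \land (\lnot q \leftrightarrow t)) \leftrightarrow \lnot r)):
    (\lnot t \lor p): β-rule — branch into \lnot t  //  p.
      branch 1.1 (add \lnot t):
        \lnot ((r \land (\lnot q \leftrightarrow t)) \leftrightarrow \lnot r): β-rule — branch into (r \land (\lnot q \leftrightarrow t)), \lnot \lnot r  //  \lnot (r \land (\lnot q \leftrightarrow t)), \lnot r.
          branch 1.1.1 (add (r \land (\lnot q \leftrightarrow t)), \lnot \lnot r):
            (r \land (\lnot q \leftrightarrow t)): α-rule — add r, (\lnot q \leftrightarrow t).
            (\lnot q \leftrightarrow t): β-rule — branch into \lnot q, t  //  \lnot \lnot q, \lnot t.
              branch 1.1.1.1 (add \lnot q, t):
                × closes — contains both t and \lnot t.
              branch 1.1.1.2 (add \lnot \lnot q, \lnot t):
                ○ open, literals {p=F, q=T, r=T, s=T, t=F}.
          branch 1.1.2 (add \lnot (r \land (\lnot q \leftrightarrow t)), \lnot r):
            × closes — contains both r and \lnot r.
      branch 1.2 (add p):
        × closes — contains both p and \lnot p.
  branch 2 (add \lnot (q \to r)):
    \lnot (q \to r): α-rule — add q, \lnot r.
    × closes — contains both r and \lnot r.
4 branches closed, 1 open.
An open branch gives a countermodel: p=F, q=T, r=T, s=T, t=F (unmentioned atoms arbitrary); under it the original formula is false.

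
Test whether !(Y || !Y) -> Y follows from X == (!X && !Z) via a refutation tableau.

Initial set: {(X == (!X && !Z)); !(!(Y || !Y) -> Y)}.
!(!(Y || !Y) -> Y): α-rule — add !(Y || !Y), !Y.
!(Y || !Y): α-rule — add !Y, !!Y.
× closes — contains both Y and !Y.
All 1 branch closes.
Every branch closed, so the premises entail the conclusion.

Yes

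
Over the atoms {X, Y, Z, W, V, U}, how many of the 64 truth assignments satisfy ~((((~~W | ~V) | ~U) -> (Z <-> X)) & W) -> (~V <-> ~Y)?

Initial set: {(~((((~~W | ~V) | ~U) -> (Z <-> X)) & W) -> (~V <-> ~Y))}.
(~((((~~W | ~V) | ~U) -> (Z <-> X)) & W) -> (~V <-> ~Y)): β-rule — branch into ~~((((~~W | ~V) | ~U) -> (Z <-> X)) & W)  //  (~V <-> ~Y).
  branch 1 (add ~~((((~~W | ~V) | ~U) -> (Z <-> X)) & W)):
    ~~((((~~W | ~V) | ~U) -> (Z <-> X)) & W): α-rule — add (((~~W | ~V) | ~U) -> (Z <-> X)), W.
    (((~~W | ~V) | ~U) -> (Z <-> X)): β-rule — branch into ~((~~W | ~V) | ~U)  //  (Z <-> X).
      branch 1.1 (add ~((~~W | ~V) | ~U)):
        ~((~~W | ~V) | ~U): α-rule — add ~(~~W | ~V), ~~U.
        ~(~~W | ~V): α-rule — add ~~~W, ~~V.
        ~~~W: drop double negation, giving ~W.
        × closes — contains both W and ~W.
      branch 1.2 (add (Z <-> X)):
        (Z <-> X): β-rule — branch into Z, X  //  ~Z, ~X.
          branch 1.2.1 (add Z, X):
            ○ open, literals {W=T, X=T, Z=T}.
          branch 1.2.2 (add ~Z, ~X):
            ○ open, literals {W=T, X=F, Z=F}.
  branch 2 (add (~V <-> ~Y)):
    (~V <-> ~Y): β-rule — branch into ~V, ~Y  //  ~~V, ~~Y.
      branch 2.1 (add ~V, ~Y):
        ○ open, literals {V=F, Y=F}.
      branch 2.2 (add ~~V, ~~Y):
        ○ open, literals {V=T, Y=T}.
1 branch closed, 4 open.
Each open branch fixes some atoms; the unmentioned ones are free. Counting distinct full assignments: branch {W=T, X=T, Z=T} (Y, V, U) contributes 8 new; branch {W=T, X=F, Z=F} (Y, V, U) contributes 8 new; branch {V=F, Y=F} (X, Z, W, U) contributes 12 new; branch {V=T, Y=T} (X, Z, W, U) contributes 12 new. Total: 40.

40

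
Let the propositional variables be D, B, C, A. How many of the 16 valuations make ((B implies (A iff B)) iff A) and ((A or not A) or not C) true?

Initial set: {T (((B implies (A iff B)) iff A) and ((A or not A) or not C))}.
T (((B implies (A iff B)) iff A) and ((A or not A) or not C)): α-rule — add T ((B implies (A iff B)) iff A), T ((A or not A) or not C).
T ((B implies (A iff B)) iff A): β-rule — branch into T (B implies (A iff B)), T A  //  F (B implies (A iff B)), F A.
  branch 1 (add T (B implies (A iff B)), T A):
    T ((A or not A) or not C): β-rule — branch into T (A or not A)  //  T not C.
      branch 1.1 (add T (A or not A)):
        T (B implies (A iff B)): β-rule — branch into F B  //  T (A iff B).
          branch 1.1.1 (add F B):
            T (A or not A): β-rule — branch into T A  //  T not A.
              branch 1.1.1.1 (add T A):
                ○ open, literals {A=1, B=0}.
              branch 1.1.1.2 (add T not A):
                × closes — contains both A and not A.
          branch 1.1.2 (add T (A iff B)):
            T (A or not A): β-rule — branch into T A  //  T not A.
              branch 1.1.2.1 (add T A):
                T (A iff B): β-rule — branch into T A, T B  //  F A, F B.
                  branch 1.1.2.1.1 (add T A, T B):
                    ○ open, literals {A=1, B=1}.
                  branch 1.1.2.1.2 (add F A, F B):
                    × closes — contains both A and not A.
              branch 1.1.2.2 (add T not A):
                × closes — contains both A and not A.
      branch 1.2 (add T not C):
        T (B implies (A iff B)): β-rule — branch into F B  //  T (A iff B).
          branch 1.2.1 (add F B):
            ○ open, literals {A=1, B=0, C=0}.
          branch 1.2.2 (add T (A iff B)):
            T (A iff B): β-rule — branch into T A, T B  //  F A, F B.
              branch 1.2.2.1 (add T A, T B):
                ○ open, literals {A=1, B=1, C=0}.
              branch 1.2.2.2 (add F A, F B):
                × closes — contains both A and not A.
  branch 2 (add F (B implies (A iff B)), F A):
    F (B implies (A iff B)): α-rule — add T B, F (A iff B).
    T ((A or not A) or not C): β-rule — branch into T (A or not A)  //  T not C.
      branch 2.1 (add T (A or not A)):
        F (A iff B): β-rule — branch into T A, F B  //  F A, T B.
          branch 2.1.1 (add T A, F B):
            × closes — contains both A and not A.
          branch 2.1.2 (add F A, T B):
            T (A or not A): β-rule — branch into T A  //  T not A.
              branch 2.1.2.1 (add T A):
                × closes — contains both A and not A.
              branch 2.1.2.2 (add T not A):
                ○ open, literals {A=0, B=1}.
      branch 2.2 (add T not C):
        F (A iff B): β-rule — branch into T A, F B  //  F A, T B.
          branch 2.2.1 (add T A, F B):
            × closes — contains both A and not A.
          branch 2.2.2 (add F A, T B):
            ○ open, literals {A=0, B=1, C=0}.
7 branches closed, 6 open.
Each open branch fixes some atoms; the unmentioned ones are free. Counting distinct full assignments: branch {A=1, B=0} (D, C) contributes 4 new; branch {A=1, B=1} (D, C) contributes 4 new; branch {A=1, B=0, C=0} (D) contributes 0 new; branch {A=1, B=1, C=0} (D) contributes 0 new; branch {A=0, B=1} (D, C) contributes 4 new; branch {A=0, B=1, C=0} (D) contributes 0 new. Total: 12.

12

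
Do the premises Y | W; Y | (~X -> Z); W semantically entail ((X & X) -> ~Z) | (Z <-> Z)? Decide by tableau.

Initial set: {(Y | W); (Y | (~X -> Z)); W; ~(((X & X) -> ~Z) | (Z <-> Z))}.
~(((X & X) -> ~Z) | (Z <-> Z)): α-rule — add ~((X & X) -> ~Z), ~(Z <-> Z).
~((X & X) -> ~Z): α-rule — add (X & X), ~~Z.
(X & X): α-rule — add X, X.
(Y | W): β-rule — branch into Y  //  W.
  branch 1 (add Y):
    (Y | (~X -> Z)): β-rule — branch into Y  //  (~X -> Z).
      branch 1.1 (add Y):
        ~(Z <-> Z): β-rule — branch into Z, ~Z  //  ~Z, Z.
          branch 1.1.1 (add Z, ~Z):
            × closes — contains both Z and ~Z.
          branch 1.1.2 (add ~Z, Z):
            × closes — contains both Z and ~Z.
      branch 1.2 (add (~X -> Z)):
        ~(Z <-> Z): β-rule — branch into Z, ~Z  //  ~Z, Z.
          branch 1.2.1 (add Z, ~Z):
            × closes — contains both Z and ~Z.
          branch 1.2.2 (add ~Z, Z):
            × closes — contains both Z and ~Z.
  branch 2 (add W):
    (Y | (~X -> Z)): β-rule — branch into Y  //  (~X -> Z).
      branch 2.1 (add Y):
        ~(Z <-> Z): β-rule — branch into Z, ~Z  //  ~Z, Z.
          branch 2.1.1 (add Z, ~Z):
            × closes — contains both Z and ~Z.
          branch 2.1.2 (add ~Z, Z):
            × closes — contains both Z and ~Z.
      branch 2.2 (add (~X -> Z)):
        ~(Z <-> Z): β-rule — branch into Z, ~Z  //  ~Z, Z.
          branch 2.2.1 (add Z, ~Z):
            × closes — contains both Z and ~Z.
          branch 2.2.2 (add ~Z, Z):
            × closes — contains both Z and ~Z.
All 8 branches close.
Every branch closed, so the premises entail the conclusion.

Yes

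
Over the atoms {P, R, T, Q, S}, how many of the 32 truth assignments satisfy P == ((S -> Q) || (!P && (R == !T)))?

Initial set: {(P == ((S -> Q) || (!P && (R == !T))))}.
(P == ((S -> Q) || (!P && (R == !T)))): β-rule — branch into P, ((S -> Q) || (!P && (R == !T)))  //  !P, !((S -> Q) || (!P && (R == !T))).
  branch 1 (add P, ((S -> Q) || (!P && (R == !T)))):
    ((S -> Q) || (!P && (R == !T))): β-rule — branch into (S -> Q)  //  (!P && (R == !T)).
      branch 1.1 (add (S -> Q)):
        (S -> Q): β-rule — branch into !S  //  Q.
          branch 1.1.1 (add !S):
            ○ open, literals {P=1, S=0}.
          branch 1.1.2 (add Q):
            ○ open, literals {P=1, Q=1}.
      branch 1.2 (add (!P && (R == !T))):
        (!P && (R == !T)): α-rule — add !P, (R == !T).
        × closes — contains both P and !P.
  branch 2 (add !P, !((S -> Q) || (!P && (R == !T)))):
    !((S -> Q) || (!P && (R == !T))): α-rule — add !(S -> Q), !(!P && (R == !T)).
    !(S -> Q): α-rule — add S, !Q.
    !(!P && (R == !T)): β-rule — branch into !!P  //  !(R == !T).
      branch 2.1 (add !!P):
        × closes — contains both P and !P.
      branch 2.2 (add !(R == !T)):
        !(R == !T): β-rule — branch into R, !!T  //  !R, !T.
          branch 2.2.1 (add R, !!T):
            ○ open, literals {P=0, Q=0, R=1, S=1, T=1}.
          branch 2.2.2 (add !R, !T):
            ○ open, literals {P=0, Q=0, R=0, S=1, T=0}.
2 branches closed, 4 open.
Each open branch fixes some atoms; the unmentioned ones are free. Counting distinct full assignments: branch {P=1, S=0} (R, T, Q) contributes 8 new; branch {P=1, Q=1} (R, T, S) contributes 4 new; branch {P=0, Q=0, R=1, S=1, T=1} (none free) contributes 1 new; branch {P=0, Q=0, R=0, S=1, T=0} (none free) contributes 1 new. Total: 14.

14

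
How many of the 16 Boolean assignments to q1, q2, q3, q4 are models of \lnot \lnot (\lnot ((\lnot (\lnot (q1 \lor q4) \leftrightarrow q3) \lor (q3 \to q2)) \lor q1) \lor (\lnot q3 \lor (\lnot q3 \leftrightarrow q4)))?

Initial set: {\lnot \lnot (\lnot ((\lnot (\lnot (q1 \lor q4) \leftrightarrow q3) \lor (q3 \to q2)) \lor q1) \lor (\lnot q3 \lor (\lnot q3 \leftrightarrow q4)))}.
\lnot \lnot (\lnot ((\lnot (\lnot (q1 \lor q4) \leftrightarrow q3) \lor (q3 \to q2)) \lor q1) \lor (\lnot q3 \lor (\lnot q3 \leftrightarrow q4))): drop double negation, giving (\lnot ((\lnot (\lnot (q1 \lor q4) \leftrightarrow q3) \lor (q3 \to q2)) \lor q1) \lor (\lnot q3 \lor (\lnot q3 \leftrightarrow q4))).
(\lnot ((\lnot (\lnot (q1 \lor q4) \leftrightarrow q3) \lor (q3 \to q2)) \lor q1) \lor (\lnot q3 \lor (\lnot q3 \leftrightarrow q4))): β-rule — branch into \lnot ((\lnot (\lnot (q1 \lor q4) \leftrightarrow q3) \lor (q3 \to q2)) \lor q1)  //  (\lnot q3 \lor (\lnot q3 \leftrightarrow q4)).
  branch 1 (add \lnot ((\lnot (\lnot (q1 \lor q4) \leftrightarrow q3) \lor (q3 \to q2)) \lor q1)):
    \lnot ((\lnot (\lnot (q1 \lor q4) \leftrightarrow q3) \lor (q3 \to q2)) \lor q1): α-rule — add \lnot (\lnot (\lnot (q1 \lor q4) \leftrightarrow q3) \lor (q3 \to q2)), \lnot q1.
    \lnot (\lnot (\lnot (q1 \lor q4) \leftrightarrow q3) \lor (q3 \to q2)): α-rule — add \lnot \lnot (\lnot (q1 \lor q4) \leftrightarrow q3), \lnot (q3 \to q2).
    \lnot (q3 \to q2): α-rule — add q3, \lnot q2.
    \lnot \lnot (\lnot (q1 \lor q4) \leftrightarrow q3): β-rule — branch into \lnot (q1 \lor q4), q3  //  \lnot \lnot (q1 \lor q4), \lnot q3.
      branch 1.1 (add \lnot (q1 \lor q4), q3):
        \lnot (q1 \lor q4): α-rule — add \lnot q1, \lnot q4.
        ○ open, literals {q1=false, q2=false, q3=true, q4=false}.
      branch 1.2 (add \lnot \lnot (q1 \lor q4), \lnot q3):
        × closes — contains both q3 and \lnot q3.
  branch 2 (add (\lnot q3 \lor (\lnot q3 \leftrightarrow q4))):
    (\lnot q3 \lor (\lnot q3 \leftrightarrow q4)): β-rule — branch into \lnot q3  //  (\lnot q3 \leftrightarrow q4).
      branch 2.1 (add \lnot q3):
        ○ open, literals {q3=false}.
      branch 2.2 (add (\lnot q3 \leftrightarrow q4)):
        (\lnot q3 \leftrightarrow q4): β-rule — branch into \lnot q3, q4  //  \lnot \lnot q3, \lnot q4.
          branch 2.2.1 (add \lnot q3, q4):
            ○ open, literals {q3=false, q4=true}.
          branch 2.2.2 (add \lnot \lnot q3, \lnot q4):
            ○ open, literals {q3=true, q4=false}.
1 branch closed, 4 open.
Each open branch fixes some atoms; the unmentioned ones are free. Counting distinct full assignments: branch {q1=false, q2=false, q3=true, q4=false} (none free) contributes 1 new; branch {q3=false} (q1, q2, q4) contributes 8 new; branch {q3=false, q4=true} (q1, q2) contributes 0 new; branch {q3=true, q4=false} (q1, q2) contributes 3 new. Total: 12.

12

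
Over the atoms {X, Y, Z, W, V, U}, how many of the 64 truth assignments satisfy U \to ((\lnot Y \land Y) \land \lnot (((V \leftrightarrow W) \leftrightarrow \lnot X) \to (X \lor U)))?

32

Initial set: {T (U \to ((\lnot Y \land Y) \land \lnot (((V \leftrightarrow W) \leftrightarrow \lnot X) \to (X \lor U))))}.
T (U \to ((\lnot Y \land Y) \land \lnot (((V \leftrightarrow W) \leftrightarrow \lnot X) \to (X \lor U)))): β-rule — branch into F U  //  T ((\lnot Y \land Y) \land \lnot (((V \leftrightarrow W) \leftrightarrow \lnot X) \to (X \lor U))).
  branch 1 (add F U):
    ○ open, literals {U=false}.
  branch 2 (add T ((\lnot Y \land Y) \land \lnot (((V \leftrightarrow W) \leftrightarrow \lnot X) \to (X \lor U)))):
    T ((\lnot Y \land Y) \land \lnot (((V \leftrightarrow W) \leftrightarrow \lnot X) \to (X \lor U))): α-rule — add T (\lnot Y \land Y), T \lnot (((V \leftrightarrow W) \leftrightarrow \lnot X) \to (X \lor U)).
    T (\lnot Y \land Y): α-rule — add T \lnot Y, T Y.
    × closes — contains both Y and \lnot Y.
1 branch closed, 1 open.
Each open branch fixes some atoms; the unmentioned ones are free. Counting distinct full assignments: branch {U=false} (X, Y, Z, W, V) contributes 32 new. Total: 32.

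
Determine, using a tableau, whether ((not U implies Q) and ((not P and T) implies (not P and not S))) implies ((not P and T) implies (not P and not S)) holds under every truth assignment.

Assume the negation and expand:
Initial set: {not (((not U implies Q) and ((not P and T) implies (not P and not S))) implies ((not P and T) implies (not P and not S)))}.
not (((not U implies Q) and ((not P and T) implies (not P and not S))) implies ((not P and T) implies (not P and not S))): α-rule — add ((not U implies Q) and ((not P and T) implies (not P and not S))), not ((not P and T) implies (not P and not S)).
((not U implies Q) and ((not P and T) implies (not P and not S))): α-rule — add (not U implies Q), ((not P and T) implies (not P and not S)).
not ((not P and T) implies (not P and not S)): α-rule — add (not P and T), not (not P and not S).
(not P and T): α-rule — add not P, T.
(not U implies Q): β-rule — branch into not not U  //  Q.
  branch 1 (add not not U):
    ((not P and T) implies (not P and not S)): β-rule — branch into not (not P and T)  //  (not P and not S).
      branch 1.1 (add not (not P and T)):
        not (not P and not S): β-rule — branch into not not P  //  not not S.
          branch 1.1.1 (add not not P):
            × closes — contains both P and not P.
          branch 1.1.2 (add not not S):
            not (not P and T): β-rule — branch into not not P  //  not T.
              branch 1.1.2.1 (add not not P):
                × closes — contains both P and not P.
              branch 1.1.2.2 (add not T):
                × closes — contains both T and not T.
      branch 1.2 (add (not P and not S)):
        (not P and not S): α-rule — add not P, not S.
        not (not P and not S): β-rule — branch into not not P  //  not not S.
          branch 1.2.1 (add not not P):
            × closes — contains both P and not P.
          branch 1.2.2 (add not not S):
            × closes — contains both S and not S.
  branch 2 (add Q):
    ((not P and T) implies (not P and not S)): β-rule — branch into not (not P and T)  //  (not P and not S).
      branch 2.1 (add not (not P and T)):
        not (not P and not S): β-rule — branch into not not P  //  not not S.
          branch 2.1.1 (add not not P):
            × closes — contains both P and not P.
          branch 2.1.2 (add not not S):
            not (not P and T): β-rule — branch into not not P  //  not T.
              branch 2.1.2.1 (add not not P):
                × closes — contains both P and not P.
              branch 2.1.2.2 (add not T):
                × closes — contains both T and not T.
      branch 2.2 (add (not P and not S)):
        (not P and not S): α-rule — add not P, not S.
        not (not P and not S): β-rule — branch into not not P  //  not not S.
          branch 2.2.1 (add not not P):
            × closes — contains both P and not P.
          branch 2.2.2 (add not not S):
            × closes — contains both S and not S.
All 10 branches close.
Every branch closed, so the negation is unsatisfiable and the formula is valid.

Valid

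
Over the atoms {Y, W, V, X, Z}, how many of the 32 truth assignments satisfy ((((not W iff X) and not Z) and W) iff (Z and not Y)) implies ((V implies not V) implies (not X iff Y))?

27

Initial set: {T (((((not W iff X) and not Z) and W) iff (Z and not Y)) implies ((V implies not V) implies (not X iff Y)))}.
T (((((not W iff X) and not Z) and W) iff (Z and not Y)) implies ((V implies not V) implies (not X iff Y))): β-rule — branch into F ((((not W iff X) and not Z) and W) iff (Z and not Y))  //  T ((V implies not V) implies (not X iff Y)).
  branch 1 (add F ((((not W iff X) and not Z) and W) iff (Z and not Y))):
    F ((((not W iff X) and not Z) and W) iff (Z and not Y)): β-rule — branch into T (((not W iff X) and not Z) and W), F (Z and not Y)  //  F (((not W iff X) and not Z) and W), T (Z and not Y).
      branch 1.1 (add T (((not W iff X) and not Z) and W), F (Z and not Y)):
        T (((not W iff X) and not Z) and W): α-rule — add T ((not W iff X) and not Z), T W.
        T ((not W iff X) and not Z): α-rule — add T (not W iff X), T not Z.
        F (Z and not Y): β-rule — branch into F Z  //  F not Y.
          branch 1.1.1 (add F Z):
            T (not W iff X): β-rule — branch into T not W, T X  //  F not W, F X.
              branch 1.1.1.1 (add T not W, T X):
                × closes — contains both W and not W.
              branch 1.1.1.2 (add F not W, F X):
                ○ open, literals {W=true, X=false, Z=false}.
          branch 1.1.2 (add F not Y):
            T (not W iff X): β-rule — branch into T not W, T X  //  F not W, F X.
              branch 1.1.2.1 (add T not W, T X):
                × closes — contains both W and not W.
              branch 1.1.2.2 (add F not W, F X):
                ○ open, literals {W=true, X=false, Y=true, Z=false}.
      branch 1.2 (add F (((not W iff X) and not Z) and W), T (Z and not Y)):
        T (Z and not Y): α-rule — add T Z, T not Y.
        F (((not W iff X) and not Z) and W): β-rule — branch into F ((not W iff X) and not Z)  //  F W.
          branch 1.2.1 (add F ((not W iff X) and not Z)):
            F ((not W iff X) and not Z): β-rule — branch into F (not W iff X)  //  F not Z.
              branch 1.2.1.1 (add F (not W iff X)):
                F (not W iff X): β-rule — branch into T not W, F X  //  F not W, T X.
                  branch 1.2.1.1.1 (add T not W, F X):
                    ○ open, literals {W=false, X=false, Y=false, Z=true}.
                  branch 1.2.1.1.2 (add F not W, T X):
                    ○ open, literals {W=true, X=true, Y=false, Z=true}.
              branch 1.2.1.2 (add F not Z):
                ○ open, literals {Y=false, Z=true}.
          branch 1.2.2 (add F W):
            ○ open, literals {W=false, Y=false, Z=true}.
  branch 2 (add T ((V implies not V) implies (not X iff Y))):
    T ((V implies not V) implies (not X iff Y)): β-rule — branch into F (V implies not V)  //  T (not X iff Y).
      branch 2.1 (add F (V implies not V)):
        F (V implies not V): α-rule — add T V, F not V.
        ○ open, literals {V=true}.
      branch 2.2 (add T (not X iff Y)):
        T (not X iff Y): β-rule — branch into T not X, T Y  //  F not X, F Y.
          branch 2.2.1 (add T not X, T Y):
            ○ open, literals {X=false, Y=true}.
          branch 2.2.2 (add F not X, F Y):
            ○ open, literals {X=true, Y=false}.
2 branches closed, 9 open.
Each open branch fixes some atoms; the unmentioned ones are free. Counting distinct full assignments: branch {W=true, X=false, Z=false} (Y, V) contributes 4 new; branch {W=true, X=false, Y=true, Z=false} (V) contributes 0 new; branch {W=false, X=false, Y=false, Z=true} (V) contributes 2 new; branch {W=true, X=true, Y=false, Z=true} (V) contributes 2 new; branch {Y=false, Z=true} (W, V, X) contributes 4 new; branch {W=false, Y=false, Z=true} (V, X) contributes 0 new; branch {V=true} (Y, W, X, Z) contributes 10 new; branch {X=false, Y=true} (W, V, Z) contributes 3 new; branch {X=true, Y=false} (W, V, Z) contributes 2 new. Total: 27.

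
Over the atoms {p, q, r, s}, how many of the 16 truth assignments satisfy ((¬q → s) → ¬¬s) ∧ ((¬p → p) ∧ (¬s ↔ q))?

2

Initial set: {(((¬q → s) → ¬¬s) ∧ ((¬p → p) ∧ (¬s ↔ q)))}.
(((¬q → s) → ¬¬s) ∧ ((¬p → p) ∧ (¬s ↔ q))): α-rule — add ((¬q → s) → ¬¬s), ((¬p → p) ∧ (¬s ↔ q)).
((¬p → p) ∧ (¬s ↔ q)): α-rule — add (¬p → p), (¬s ↔ q).
((¬q → s) → ¬¬s): β-rule — branch into ¬(¬q → s)  //  ¬¬s.
  branch 1 (add ¬(¬q → s)):
    ¬(¬q → s): α-rule — add ¬q, ¬s.
    (¬p → p): β-rule — branch into ¬¬p  //  p.
      branch 1.1 (add ¬¬p):
        (¬s ↔ q): β-rule — branch into ¬s, q  //  ¬¬s, ¬q.
          branch 1.1.1 (add ¬s, q):
            × closes — contains both q and ¬q.
          branch 1.1.2 (add ¬¬s, ¬q):
            × closes — contains both s and ¬s.
      branch 1.2 (add p):
        (¬s ↔ q): β-rule — branch into ¬s, q  //  ¬¬s, ¬q.
          branch 1.2.1 (add ¬s, q):
            × closes — contains both q and ¬q.
          branch 1.2.2 (add ¬¬s, ¬q):
            × closes — contains both s and ¬s.
  branch 2 (add ¬¬s):
    ¬¬s: drop double negation, giving s.
    (¬p → p): β-rule — branch into ¬¬p  //  p.
      branch 2.1 (add ¬¬p):
        (¬s ↔ q): β-rule — branch into ¬s, q  //  ¬¬s, ¬q.
          branch 2.1.1 (add ¬s, q):
            × closes — contains both s and ¬s.
          branch 2.1.2 (add ¬¬s, ¬q):
            ○ open, literals {p=1, q=0, s=1}.
      branch 2.2 (add p):
        (¬s ↔ q): β-rule — branch into ¬s, q  //  ¬¬s, ¬q.
          branch 2.2.1 (add ¬s, q):
            × closes — contains both s and ¬s.
          branch 2.2.2 (add ¬¬s, ¬q):
            ○ open, literals {p=1, q=0, s=1}.
6 branches closed, 2 open.
Each open branch fixes some atoms; the unmentioned ones are free. Counting distinct full assignments: branch {p=1, q=0, s=1} (r) contributes 2 new; branch {p=1, q=0, s=1} (r) contributes 0 new. Total: 2.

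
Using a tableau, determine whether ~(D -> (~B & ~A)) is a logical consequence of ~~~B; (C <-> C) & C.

Initial set: {~~~B; ((C <-> C) & C); ~~(D -> (~B & ~A))}.
~~~B: drop double negation, giving ~B.
((C <-> C) & C): α-rule — add (C <-> C), C.
~~(D -> (~B & ~A)): β-rule — branch into ~D  //  (~B & ~A).
  branch 1 (add ~D):
    (C <-> C): β-rule — branch into C, C  //  ~C, ~C.
      branch 1.1 (add C, C):
        ○ open, literals {B=false, C=true, D=false}.
      branch 1.2 (add ~C, ~C):
        × closes — contains both C and ~C.
  branch 2 (add (~B & ~A)):
    (~B & ~A): α-rule — add ~B, ~A.
    (C <-> C): β-rule — branch into C, C  //  ~C, ~C.
      branch 2.1 (add C, C):
        ○ open, literals {A=false, B=false, C=true}.
      branch 2.2 (add ~C, ~C):
        × closes — contains both C and ~C.
2 branches closed, 2 open.
An open branch gives a countermodel: B=false, C=true, D=false (unmentioned atoms arbitrary); the premises hold there but the conclusion fails.

No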